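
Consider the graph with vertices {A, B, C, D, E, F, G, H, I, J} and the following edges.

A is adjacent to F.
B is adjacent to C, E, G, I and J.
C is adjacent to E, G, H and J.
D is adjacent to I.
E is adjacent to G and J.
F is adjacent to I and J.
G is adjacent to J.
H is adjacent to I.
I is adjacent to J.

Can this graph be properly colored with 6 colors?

Yes

The chromatic number is 5. B, C, E, G, J are mutually adjacent (a clique of size 5), so at least 5 colors are needed.
One proper 5-coloring: A=1, B=3, C=2, D=1, E=4, F=3, G=5, H=1, I=2, J=1.
Since 6 ≥ 5, a proper 6-coloring certainly exists.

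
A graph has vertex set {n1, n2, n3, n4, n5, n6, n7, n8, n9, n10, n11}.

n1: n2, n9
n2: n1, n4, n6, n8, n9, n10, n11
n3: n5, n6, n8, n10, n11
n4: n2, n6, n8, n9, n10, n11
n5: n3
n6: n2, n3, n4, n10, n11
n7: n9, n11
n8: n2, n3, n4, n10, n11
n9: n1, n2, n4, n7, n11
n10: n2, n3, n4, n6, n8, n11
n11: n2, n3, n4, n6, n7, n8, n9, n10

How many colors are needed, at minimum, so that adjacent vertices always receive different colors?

5

n2, n4, n8, n10, n11 are pairwise adjacent (a clique of size 5), so at least 5 colors are needed.
5 colors suffice: n1=1, n2=2, n3=2, n4=4, n5=1, n6=5, n7=2, n8=5, n9=3, n10=3, n11=1. No two adjacent vertices share a color.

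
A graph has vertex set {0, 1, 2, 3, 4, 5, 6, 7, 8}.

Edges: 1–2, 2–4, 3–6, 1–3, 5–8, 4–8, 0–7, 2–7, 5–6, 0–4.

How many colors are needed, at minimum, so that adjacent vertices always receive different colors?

3

The cycle 3-6-5-8-4-2-1-3 has odd length 7, so it cannot be 2-colored; at least 3 colors are needed.
One proper 3-coloring: 0=a, 1=c, 2=a, 3=b, 4=b, 5=b, 6=a, 7=b, 8=a. Each edge has distinct colors on its endpoints.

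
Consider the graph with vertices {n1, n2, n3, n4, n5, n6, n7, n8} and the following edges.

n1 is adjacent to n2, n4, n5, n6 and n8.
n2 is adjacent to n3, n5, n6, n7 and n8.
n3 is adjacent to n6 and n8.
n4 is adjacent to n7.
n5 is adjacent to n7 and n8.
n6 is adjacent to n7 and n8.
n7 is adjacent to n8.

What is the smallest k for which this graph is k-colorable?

4

n2, n5, n7, n8 form a clique, so at least 4 colors are needed.
4 colors suffice: color 1 → {n2, n4}; color 2 → {n8}; color 3 → {n1, n3, n7}; color 4 → {n5, n6}. Every edge joins two different colors.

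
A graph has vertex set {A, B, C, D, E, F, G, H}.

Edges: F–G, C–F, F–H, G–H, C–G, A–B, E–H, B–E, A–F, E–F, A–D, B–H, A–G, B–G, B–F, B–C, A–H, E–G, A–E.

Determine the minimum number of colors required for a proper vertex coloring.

6

A, B, E, F, G, H form a clique, so at least 6 colors are needed.
6 colors suffice: color 1 → {D, F}; color 2 → {B}; color 3 → {G}; color 4 → {A, C}; color 5 → {H}; color 6 → {E}. No two adjacent vertices share a color.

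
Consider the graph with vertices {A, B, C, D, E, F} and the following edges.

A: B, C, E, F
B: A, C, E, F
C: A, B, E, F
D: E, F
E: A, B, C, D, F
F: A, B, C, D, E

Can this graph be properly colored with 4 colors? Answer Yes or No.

A, B, C, E, F form a clique, so at least 5 colors are needed.
So 4 colors are not enough.

No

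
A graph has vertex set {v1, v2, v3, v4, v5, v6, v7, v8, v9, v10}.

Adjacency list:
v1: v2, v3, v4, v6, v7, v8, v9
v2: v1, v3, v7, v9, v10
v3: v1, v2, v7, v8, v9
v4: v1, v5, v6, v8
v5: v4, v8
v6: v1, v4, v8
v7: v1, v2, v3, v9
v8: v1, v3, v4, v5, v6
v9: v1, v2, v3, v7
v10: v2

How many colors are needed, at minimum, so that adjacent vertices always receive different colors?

5

v1, v2, v3, v7, v9 are mutually adjacent (a clique of size 5), so at least 5 colors are needed.
5 colors suffice: color 1 → {v1, v5, v10}; color 2 → {v2, v8}; color 3 → {v3, v4}; color 4 → {v6, v9}; color 5 → {v7}. No two adjacent vertices share a color.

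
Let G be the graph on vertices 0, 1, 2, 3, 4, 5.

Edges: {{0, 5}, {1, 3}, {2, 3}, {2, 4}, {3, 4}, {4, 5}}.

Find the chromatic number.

2, 3, 4 are mutually adjacent, so at least 3 colors are needed.
3 colors suffice: color red → {0, 1, 4}; color blue → {3, 5}; color green → {2}. Each edge has distinct colors on its endpoints.

3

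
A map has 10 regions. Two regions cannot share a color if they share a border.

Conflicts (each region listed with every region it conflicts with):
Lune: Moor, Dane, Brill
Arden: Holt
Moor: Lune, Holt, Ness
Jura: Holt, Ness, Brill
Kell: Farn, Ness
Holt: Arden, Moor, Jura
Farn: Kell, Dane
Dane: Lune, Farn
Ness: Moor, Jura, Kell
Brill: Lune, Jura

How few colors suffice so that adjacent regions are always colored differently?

The cycle Jura-Brill-Lune-Moor-Holt-Jura has odd length 5, so it cannot be 2-colored; at least 3 colors are needed.
3 colors suffice: Lune=1, Arden=2, Moor=2, Jura=2, Kell=2, Holt=1, Farn=1, Dane=2, Ness=1, Brill=3. Every pair that conflicts lands in different colors.

3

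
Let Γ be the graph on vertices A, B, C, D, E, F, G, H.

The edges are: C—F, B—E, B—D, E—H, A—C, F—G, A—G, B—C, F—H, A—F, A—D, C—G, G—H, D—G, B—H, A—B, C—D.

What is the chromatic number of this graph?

4

A, C, D, G are pairwise adjacent (a clique of size 4), so at least 4 colors are needed.
A valid assignment using 4 colors: A=1, B=3, C=2, D=4, E=2, F=4, G=3, H=1. Each edge has distinct colors on its endpoints.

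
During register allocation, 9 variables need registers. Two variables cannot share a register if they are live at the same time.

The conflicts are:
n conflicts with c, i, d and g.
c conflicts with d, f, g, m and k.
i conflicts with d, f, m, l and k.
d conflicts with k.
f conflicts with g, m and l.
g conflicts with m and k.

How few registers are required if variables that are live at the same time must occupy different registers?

c, f, g, m are mutually in conflict, so at least 4 registers are needed.
A valid assignment using 4 registers: n=4, c=1, i=1, d=2, f=2, g=3, m=4, l=3, k=4. Every pair that conflicts lands in different registers.

4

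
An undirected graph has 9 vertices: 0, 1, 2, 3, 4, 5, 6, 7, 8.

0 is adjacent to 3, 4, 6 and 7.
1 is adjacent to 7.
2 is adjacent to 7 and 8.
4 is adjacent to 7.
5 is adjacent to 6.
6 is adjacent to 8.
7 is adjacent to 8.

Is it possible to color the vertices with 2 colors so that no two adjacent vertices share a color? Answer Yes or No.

No

0, 4, 7 form a triangle, so at least 3 colors are needed.
So 2 colors are not enough.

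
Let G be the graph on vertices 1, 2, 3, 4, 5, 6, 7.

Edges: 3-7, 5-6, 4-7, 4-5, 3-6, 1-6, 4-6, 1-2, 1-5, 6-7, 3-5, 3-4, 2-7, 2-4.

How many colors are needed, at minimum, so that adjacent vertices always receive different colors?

3, 4, 6, 7 form a clique, so at least 4 colors are needed.
A valid assignment using 4 colors: 1=b, 2=a, 3=d, 4=b, 5=c, 6=a, 7=c. Each edge has distinct colors on its endpoints.

4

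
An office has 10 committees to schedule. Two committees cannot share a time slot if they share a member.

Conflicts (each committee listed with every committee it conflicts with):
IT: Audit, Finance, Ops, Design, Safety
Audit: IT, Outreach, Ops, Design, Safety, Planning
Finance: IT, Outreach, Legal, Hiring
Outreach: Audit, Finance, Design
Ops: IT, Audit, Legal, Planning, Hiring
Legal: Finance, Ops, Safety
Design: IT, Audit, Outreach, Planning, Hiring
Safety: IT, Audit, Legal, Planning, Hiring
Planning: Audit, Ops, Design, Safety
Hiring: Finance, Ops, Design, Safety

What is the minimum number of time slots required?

3

Audit, Ops, Planning are mutually in conflict, so at least 3 time slots are needed.
A valid assignment using 3 time slots: IT=2, Audit=1, Finance=3, Outreach=2, Ops=3, Legal=1, Design=3, Safety=3, Planning=2, Hiring=1. No two conflicting committees share a time slot.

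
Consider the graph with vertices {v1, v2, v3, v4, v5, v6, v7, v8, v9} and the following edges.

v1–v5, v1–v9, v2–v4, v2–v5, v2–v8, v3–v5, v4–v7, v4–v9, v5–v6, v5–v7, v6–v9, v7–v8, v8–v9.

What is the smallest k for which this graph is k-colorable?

The cycle v9-v8-v2-v5-v1-v9 has odd length 5, so it cannot be 2-colored; at least 3 colors are needed.
One proper 3-coloring: v1=2, v2=2, v3=2, v4=3, v5=1, v6=2, v7=2, v8=3, v9=1. Every edge joins two different colors.

3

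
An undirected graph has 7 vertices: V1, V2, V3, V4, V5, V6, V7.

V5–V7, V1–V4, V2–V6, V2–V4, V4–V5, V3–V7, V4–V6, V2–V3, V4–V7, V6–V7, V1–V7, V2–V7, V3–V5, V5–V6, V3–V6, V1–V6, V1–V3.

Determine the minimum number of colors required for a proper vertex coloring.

V1, V4, V6, V7 are pairwise adjacent (a clique of size 4), so at least 4 colors are needed.
4 colors suffice: color 1 → {V6}; color 2 → {V7}; color 3 → {V3, V4}; color 4 → {V1, V2, V5}. Each edge has distinct colors on its endpoints.

4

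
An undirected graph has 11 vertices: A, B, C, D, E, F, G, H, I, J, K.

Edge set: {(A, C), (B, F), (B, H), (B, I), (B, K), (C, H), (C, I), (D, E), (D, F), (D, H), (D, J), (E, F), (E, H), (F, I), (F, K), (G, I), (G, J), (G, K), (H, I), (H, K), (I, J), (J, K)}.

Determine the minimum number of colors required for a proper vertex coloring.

3

B, F, K are pairwise adjacent, so at least 3 colors are needed.
3 colors suffice: color 1 → {A, D, I, K}; color 2 → {F, H, J}; color 3 → {B, C, E, G}. No two adjacent vertices share a color.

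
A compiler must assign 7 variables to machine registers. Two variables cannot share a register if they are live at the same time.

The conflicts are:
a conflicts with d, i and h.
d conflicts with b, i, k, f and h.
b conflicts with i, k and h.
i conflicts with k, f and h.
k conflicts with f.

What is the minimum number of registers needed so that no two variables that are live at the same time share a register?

a, d, i, h pairwise conflict, so at least 4 registers are needed.
4 registers suffice: register 1 → {d}; register 2 → {i}; register 3 → {k, h}; register 4 → {a, b, f}. Each listed conflict is separated.

4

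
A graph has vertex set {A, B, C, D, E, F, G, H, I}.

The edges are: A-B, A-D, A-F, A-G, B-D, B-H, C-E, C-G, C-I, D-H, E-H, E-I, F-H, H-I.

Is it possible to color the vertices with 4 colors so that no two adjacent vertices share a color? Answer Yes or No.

The chromatic number is 3. E, H, I form a triangle, so at least 3 colors are needed.
A valid assignment using 3 colors: A=1, B=3, C=1, D=2, E=2, F=2, G=2, H=1, I=3.
Since 4 ≥ 3, a proper 4-coloring certainly exists.

Yes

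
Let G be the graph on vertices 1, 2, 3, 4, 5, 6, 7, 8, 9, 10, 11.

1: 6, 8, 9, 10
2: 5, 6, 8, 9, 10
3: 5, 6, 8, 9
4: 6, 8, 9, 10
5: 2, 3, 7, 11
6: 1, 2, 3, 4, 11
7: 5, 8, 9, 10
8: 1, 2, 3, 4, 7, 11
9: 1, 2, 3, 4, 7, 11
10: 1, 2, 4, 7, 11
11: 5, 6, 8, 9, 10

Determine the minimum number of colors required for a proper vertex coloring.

4 and 6 are adjacent, so at least 2 colors are needed.
2 colors suffice: color red → {5, 6, 8, 9, 10}; color blue → {1, 2, 3, 4, 7, 11}. Every edge joins two different colors.

2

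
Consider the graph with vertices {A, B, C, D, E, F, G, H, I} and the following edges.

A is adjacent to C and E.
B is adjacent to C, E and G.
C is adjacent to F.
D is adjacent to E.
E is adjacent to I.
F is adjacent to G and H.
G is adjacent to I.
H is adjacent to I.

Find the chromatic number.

2

G and I are adjacent, so at least 2 colors are needed.
One proper 2-coloring: A=blue, B=blue, C=red, D=blue, E=red, F=blue, G=red, H=red, I=blue. No two adjacent vertices share a color.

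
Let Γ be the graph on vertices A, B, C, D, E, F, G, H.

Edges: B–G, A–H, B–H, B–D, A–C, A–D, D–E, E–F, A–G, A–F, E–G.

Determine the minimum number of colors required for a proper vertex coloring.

E and F are adjacent, so at least 2 colors are needed.
2 colors suffice: color 1 → {A, B, E}; color 2 → {C, D, F, G, H}. No two adjacent vertices share a color.

2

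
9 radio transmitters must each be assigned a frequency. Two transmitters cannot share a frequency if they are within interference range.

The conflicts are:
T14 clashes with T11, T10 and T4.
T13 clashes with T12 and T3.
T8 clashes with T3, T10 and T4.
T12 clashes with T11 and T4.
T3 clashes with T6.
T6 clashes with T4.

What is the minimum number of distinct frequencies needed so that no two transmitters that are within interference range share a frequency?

The cycle T3-T8-T4-T12-T13-T3 has odd length 5, so it cannot be 2-colored; at least 3 frequencies are needed.
3 frequencies suffice: frequency 1 → {T11, T3, T10, T4}; frequency 2 → {T14, T8, T12, T6}; frequency 3 → {T13}. Each listed conflict is separated.

3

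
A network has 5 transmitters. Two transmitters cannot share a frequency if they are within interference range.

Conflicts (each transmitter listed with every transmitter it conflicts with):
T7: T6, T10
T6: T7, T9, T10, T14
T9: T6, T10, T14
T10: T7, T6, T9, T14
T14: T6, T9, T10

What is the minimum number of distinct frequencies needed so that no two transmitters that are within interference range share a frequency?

T6, T9, T10, T14 all conflict with each other, so at least 4 frequencies are needed.
4 frequencies suffice: T7=3, T6=1, T9=3, T10=2, T14=4. No two conflicting transmitters share a frequency.

4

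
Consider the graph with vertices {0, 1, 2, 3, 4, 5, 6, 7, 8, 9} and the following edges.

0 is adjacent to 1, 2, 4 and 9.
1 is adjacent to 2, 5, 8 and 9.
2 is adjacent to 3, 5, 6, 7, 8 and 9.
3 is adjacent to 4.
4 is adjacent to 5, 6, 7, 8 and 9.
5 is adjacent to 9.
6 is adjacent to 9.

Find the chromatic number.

1, 2, 5, 9 form a clique, so at least 4 colors are needed.
A valid assignment using 4 colors: 0=yellow, 1=green, 2=red, 3=blue, 4=red, 5=yellow, 6=green, 7=blue, 8=blue, 9=blue. Every edge joins two different colors.

4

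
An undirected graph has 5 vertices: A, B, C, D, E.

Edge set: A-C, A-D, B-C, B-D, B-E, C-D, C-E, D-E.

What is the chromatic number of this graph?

B, C, D, E are mutually adjacent (a clique of size 4), so at least 4 colors are needed.
4 colors suffice: A=green, B=yellow, C=red, D=blue, E=green. Each edge has distinct colors on its endpoints.

4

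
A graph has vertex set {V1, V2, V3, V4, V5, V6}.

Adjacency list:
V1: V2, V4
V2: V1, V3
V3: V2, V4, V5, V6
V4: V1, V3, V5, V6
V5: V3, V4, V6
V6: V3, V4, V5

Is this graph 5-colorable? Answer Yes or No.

Yes

The chromatic number is 4. V3, V4, V5, V6 are pairwise adjacent (a clique of size 4), so at least 4 colors are needed.
4 colors suffice: color 1 → {V2, V4}; color 2 → {V1, V3}; color 3 → {V5}; color 4 → {V6}.
Since 5 ≥ 4, a proper 5-coloring certainly exists.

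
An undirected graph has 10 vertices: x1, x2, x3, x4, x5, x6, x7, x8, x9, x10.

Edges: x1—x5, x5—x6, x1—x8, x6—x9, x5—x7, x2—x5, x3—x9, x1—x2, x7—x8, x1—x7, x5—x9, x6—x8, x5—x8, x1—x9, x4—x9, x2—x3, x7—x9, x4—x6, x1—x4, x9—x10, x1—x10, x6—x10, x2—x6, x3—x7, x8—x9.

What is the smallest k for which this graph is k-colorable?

x1, x5, x7, x8, x9 are pairwise adjacent (a clique of size 5), so at least 5 colors are needed.
One proper 5-coloring: x1=2, x2=1, x3=2, x4=3, x5=3, x6=2, x7=5, x8=4, x9=1, x10=3. Every edge joins two different colors.

5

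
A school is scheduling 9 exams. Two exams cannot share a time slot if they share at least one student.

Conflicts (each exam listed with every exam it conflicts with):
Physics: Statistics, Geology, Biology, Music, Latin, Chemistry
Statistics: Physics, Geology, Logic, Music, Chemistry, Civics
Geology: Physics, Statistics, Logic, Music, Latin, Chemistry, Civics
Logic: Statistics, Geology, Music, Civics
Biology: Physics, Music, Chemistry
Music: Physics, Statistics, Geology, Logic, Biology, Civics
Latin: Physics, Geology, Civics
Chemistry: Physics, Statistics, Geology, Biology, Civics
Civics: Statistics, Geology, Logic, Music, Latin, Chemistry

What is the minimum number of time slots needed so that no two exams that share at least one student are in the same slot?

5

Statistics, Geology, Logic, Music, Civics are mutually in conflict, so at least 5 time slots are needed.
5 time slots suffice: time slot 1 → {Geology, Biology}; time slot 2 → {Physics, Civics}; time slot 3 → {Music, Latin, Chemistry}; time slot 4 → {Statistics}; time slot 5 → {Logic}. Every pair that conflicts lands in different time slots.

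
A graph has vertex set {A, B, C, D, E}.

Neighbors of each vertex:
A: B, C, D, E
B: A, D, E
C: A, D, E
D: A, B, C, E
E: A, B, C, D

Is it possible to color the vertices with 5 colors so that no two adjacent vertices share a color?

The chromatic number is 4. A, B, D, E are pairwise adjacent (a clique of size 4), so at least 4 colors are needed.
4 colors suffice: color red → {E}; color blue → {D}; color green → {A}; color yellow → {B, C}.
Since 5 ≥ 4, a proper 5-coloring certainly exists.

Yes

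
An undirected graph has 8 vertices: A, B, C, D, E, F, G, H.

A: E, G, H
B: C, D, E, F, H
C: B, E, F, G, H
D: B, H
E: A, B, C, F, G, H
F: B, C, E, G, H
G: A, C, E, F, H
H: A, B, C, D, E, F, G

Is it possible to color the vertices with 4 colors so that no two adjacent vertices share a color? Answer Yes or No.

C, E, F, G, H are pairwise adjacent (a clique of size 5), so at least 5 colors are needed.
So 4 colors are not enough.

No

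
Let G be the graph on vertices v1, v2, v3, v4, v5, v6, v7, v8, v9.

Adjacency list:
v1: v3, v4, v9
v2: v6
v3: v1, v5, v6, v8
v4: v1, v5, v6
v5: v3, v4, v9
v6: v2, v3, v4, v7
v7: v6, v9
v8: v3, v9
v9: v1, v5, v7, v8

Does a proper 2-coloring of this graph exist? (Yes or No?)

No

The cycle v6-v3-v5-v9-v7-v6 has odd length 5, so it cannot be 2-colored; at least 3 colors are needed.
So 2 colors are not enough.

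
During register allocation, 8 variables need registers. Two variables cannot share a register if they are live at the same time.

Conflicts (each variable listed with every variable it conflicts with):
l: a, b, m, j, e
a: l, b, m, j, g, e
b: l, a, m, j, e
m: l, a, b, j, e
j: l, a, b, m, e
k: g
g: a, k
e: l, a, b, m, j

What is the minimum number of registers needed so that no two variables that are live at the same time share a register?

l, a, b, m, j, e are mutually in conflict, so at least 6 registers are needed.
Using 6 registers: l=5, a=1, b=4, m=2, j=6, k=1, g=2, e=3. Every pair that conflicts lands in different registers.

6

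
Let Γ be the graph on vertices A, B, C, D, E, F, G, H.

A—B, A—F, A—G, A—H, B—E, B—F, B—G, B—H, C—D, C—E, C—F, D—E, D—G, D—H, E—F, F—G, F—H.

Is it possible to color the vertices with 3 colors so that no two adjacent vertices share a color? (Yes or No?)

No

A, B, F, G are pairwise adjacent (a clique of size 4), so at least 4 colors are needed.
So 3 colors are not enough.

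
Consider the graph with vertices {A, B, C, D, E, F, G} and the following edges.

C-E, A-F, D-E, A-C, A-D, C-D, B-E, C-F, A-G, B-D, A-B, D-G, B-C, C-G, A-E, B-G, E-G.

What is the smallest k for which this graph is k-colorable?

6

A, B, C, D, E, G form a clique, so at least 6 colors are needed.
6 colors suffice: A=2, B=3, C=1, D=6, E=4, F=3, G=5. Every edge joins two different colors.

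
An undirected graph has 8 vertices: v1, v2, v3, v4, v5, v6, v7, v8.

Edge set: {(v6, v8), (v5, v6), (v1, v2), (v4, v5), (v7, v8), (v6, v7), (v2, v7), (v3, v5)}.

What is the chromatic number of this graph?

3

v6, v7, v8 are pairwise adjacent, so at least 3 colors are needed.
3 colors suffice: v1=2, v2=1, v3=1, v4=1, v5=2, v6=1, v7=2, v8=3. Each edge has distinct colors on its endpoints.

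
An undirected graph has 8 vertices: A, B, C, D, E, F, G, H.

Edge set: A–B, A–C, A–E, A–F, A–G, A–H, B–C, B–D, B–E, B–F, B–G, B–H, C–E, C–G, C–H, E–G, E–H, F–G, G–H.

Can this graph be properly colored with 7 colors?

The chromatic number is 6. A, B, C, E, G, H are pairwise adjacent (a clique of size 6), so at least 6 colors are needed.
A valid assignment using 6 colors: A=2, B=1, C=6, D=2, E=4, F=4, G=3, H=5.
Since 7 ≥ 6, a proper 7-coloring certainly exists.

Yes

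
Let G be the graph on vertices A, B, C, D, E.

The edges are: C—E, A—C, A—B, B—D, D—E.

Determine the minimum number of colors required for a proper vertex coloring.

The cycle C-A-B-D-E-C has odd length 5, so it cannot be 2-colored; at least 3 colors are needed.
A valid assignment using 3 colors: A=2, B=1, C=3, D=2, E=1. No two adjacent vertices share a color.

3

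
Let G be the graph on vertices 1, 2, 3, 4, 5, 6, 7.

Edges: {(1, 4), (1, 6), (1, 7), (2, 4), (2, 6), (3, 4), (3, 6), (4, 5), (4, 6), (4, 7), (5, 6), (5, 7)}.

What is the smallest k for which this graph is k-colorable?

3

3, 4, 6 form a triangle, so at least 3 colors are needed.
3 colors suffice: 1=green, 2=green, 3=green, 4=red, 5=green, 6=blue, 7=blue. Every edge joins two different colors.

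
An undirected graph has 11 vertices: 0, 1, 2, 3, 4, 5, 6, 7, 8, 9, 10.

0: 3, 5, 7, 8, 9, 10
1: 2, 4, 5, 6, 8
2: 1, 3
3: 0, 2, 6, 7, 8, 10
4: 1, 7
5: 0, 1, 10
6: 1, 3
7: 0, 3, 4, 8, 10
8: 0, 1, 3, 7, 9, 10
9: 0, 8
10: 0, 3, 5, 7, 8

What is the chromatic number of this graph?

0, 3, 7, 8, 10 are mutually adjacent (a clique of size 5), so at least 5 colors are needed.
A valid assignment using 5 colors: 0=blue, 1=red, 2=blue, 3=red, 4=blue, 5=green, 6=blue, 7=yellow, 8=green, 9=red, 10=purple. Every edge joins two different colors.

5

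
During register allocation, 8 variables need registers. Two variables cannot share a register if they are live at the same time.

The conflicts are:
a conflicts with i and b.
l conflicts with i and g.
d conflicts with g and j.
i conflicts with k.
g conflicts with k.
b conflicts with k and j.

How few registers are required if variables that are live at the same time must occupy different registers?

3

The cycle j-b-k-g-d-j has odd length 5, so it cannot be 2-colored; at least 3 registers are needed.
3 registers suffice: register 1 → {i, g, b}; register 2 → {a, l, d, k}; register 3 → {j}. Each listed conflict is separated.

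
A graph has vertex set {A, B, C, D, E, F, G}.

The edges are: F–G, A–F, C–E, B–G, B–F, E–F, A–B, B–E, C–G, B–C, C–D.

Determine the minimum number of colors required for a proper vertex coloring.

A, B, F are mutually adjacent, so at least 3 colors are needed.
3 colors suffice: color 1 → {B, D}; color 2 → {C, F}; color 3 → {A, E, G}. Each edge has distinct colors on its endpoints.

3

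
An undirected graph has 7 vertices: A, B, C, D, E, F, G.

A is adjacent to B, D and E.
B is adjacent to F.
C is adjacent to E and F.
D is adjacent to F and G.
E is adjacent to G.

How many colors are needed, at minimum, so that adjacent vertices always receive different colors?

The cycle G-E-C-F-D-G has odd length 5, so it cannot be 2-colored; at least 3 colors are needed.
3 colors suffice: A=2, B=3, C=2, D=3, E=1, F=1, G=2. Each edge has distinct colors on its endpoints.

3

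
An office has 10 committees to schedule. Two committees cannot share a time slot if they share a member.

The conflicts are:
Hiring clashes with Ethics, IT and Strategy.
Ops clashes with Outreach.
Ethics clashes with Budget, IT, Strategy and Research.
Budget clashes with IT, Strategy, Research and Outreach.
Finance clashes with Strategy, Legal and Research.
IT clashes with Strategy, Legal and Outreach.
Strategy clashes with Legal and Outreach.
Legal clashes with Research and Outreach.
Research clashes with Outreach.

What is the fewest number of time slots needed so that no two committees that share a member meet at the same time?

Ethics, Budget, IT, Strategy all conflict with each other, so at least 4 time slots are needed.
A valid assignment using 4 time slots: Hiring=4, Ops=1, Ethics=2, Budget=4, Finance=2, IT=3, Strategy=1, Legal=4, Research=1, Outreach=2. Each listed conflict is separated.

4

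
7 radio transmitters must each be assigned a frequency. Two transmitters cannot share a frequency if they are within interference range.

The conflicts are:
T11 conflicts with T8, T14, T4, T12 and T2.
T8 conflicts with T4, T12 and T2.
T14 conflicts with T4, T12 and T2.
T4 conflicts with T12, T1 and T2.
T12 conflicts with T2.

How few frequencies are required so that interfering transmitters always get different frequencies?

5

T11, T14, T4, T12, T2 pairwise conflict, so at least 5 frequencies are needed.
A valid assignment using 5 frequencies: T11=4, T8=5, T14=5, T4=1, T12=2, T1=2, T2=3. Every pair that conflicts lands in different frequencies.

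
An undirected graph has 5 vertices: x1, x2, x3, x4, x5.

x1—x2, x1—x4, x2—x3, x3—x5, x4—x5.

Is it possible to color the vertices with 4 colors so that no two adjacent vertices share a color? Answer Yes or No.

Yes

The chromatic number is 3. The cycle x4-x1-x2-x3-x5-x4 has odd length 5, so it cannot be 2-colored; at least 3 colors are needed.
3 colors suffice: color 1 → {x2, x4}; color 2 → {x1, x5}; color 3 → {x3}.
Since 4 ≥ 3, a proper 4-coloring certainly exists.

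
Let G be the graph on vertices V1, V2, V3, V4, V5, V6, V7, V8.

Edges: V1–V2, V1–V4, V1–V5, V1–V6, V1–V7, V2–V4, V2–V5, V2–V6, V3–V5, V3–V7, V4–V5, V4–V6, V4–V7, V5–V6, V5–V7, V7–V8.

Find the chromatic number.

5

V1, V2, V4, V5, V6 are mutually adjacent (a clique of size 5), so at least 5 colors are needed.
5 colors suffice: V1=3, V2=5, V3=3, V4=4, V5=1, V6=2, V7=2, V8=1. Each edge has distinct colors on its endpoints.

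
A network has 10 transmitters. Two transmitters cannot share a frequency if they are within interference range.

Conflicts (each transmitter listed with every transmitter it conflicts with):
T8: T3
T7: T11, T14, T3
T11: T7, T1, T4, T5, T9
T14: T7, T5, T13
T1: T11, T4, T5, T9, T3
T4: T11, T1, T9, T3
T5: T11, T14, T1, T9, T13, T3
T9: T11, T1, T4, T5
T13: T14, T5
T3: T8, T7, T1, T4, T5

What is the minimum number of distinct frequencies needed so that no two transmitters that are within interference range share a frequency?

4

T11, T1, T5, T9 pairwise conflict, so at least 4 frequencies are needed.
4 frequencies suffice: frequency 1 → {T8, T7, T4, T5}; frequency 2 → {T11, T14, T3}; frequency 3 → {T1, T13}; frequency 4 → {T9}. No two conflicting transmitters share a frequency.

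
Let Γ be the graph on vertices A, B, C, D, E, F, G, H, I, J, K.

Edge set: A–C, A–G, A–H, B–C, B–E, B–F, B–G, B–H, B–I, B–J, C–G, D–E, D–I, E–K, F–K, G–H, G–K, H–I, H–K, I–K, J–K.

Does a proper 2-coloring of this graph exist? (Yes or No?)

No

H, I, K are pairwise adjacent, so at least 3 colors are needed.
So 2 colors are not enough.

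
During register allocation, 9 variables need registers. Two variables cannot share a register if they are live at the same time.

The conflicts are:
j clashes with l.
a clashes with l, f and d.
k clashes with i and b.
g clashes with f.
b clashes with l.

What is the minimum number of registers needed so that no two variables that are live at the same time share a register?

2

k and i conflict, so at least 2 registers are needed.
2 registers suffice: register 1 → {j, a, g, i, b}; register 2 → {k, l, f, d}. Each listed conflict is separated.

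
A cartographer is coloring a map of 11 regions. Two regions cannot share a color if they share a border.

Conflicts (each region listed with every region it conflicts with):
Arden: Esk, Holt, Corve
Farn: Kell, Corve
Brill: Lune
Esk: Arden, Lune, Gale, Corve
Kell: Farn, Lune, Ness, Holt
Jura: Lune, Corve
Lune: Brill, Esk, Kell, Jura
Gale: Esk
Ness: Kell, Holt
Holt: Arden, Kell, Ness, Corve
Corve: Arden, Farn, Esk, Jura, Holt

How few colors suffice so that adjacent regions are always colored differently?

Arden, Holt, Corve pairwise conflict, so at least 3 colors are needed.
3 colors suffice: color 1 → {Lune, Gale, Ness, Corve}; color 2 → {Arden, Brill, Kell, Jura}; color 3 → {Farn, Esk, Holt}. No two conflicting regions share a color.

3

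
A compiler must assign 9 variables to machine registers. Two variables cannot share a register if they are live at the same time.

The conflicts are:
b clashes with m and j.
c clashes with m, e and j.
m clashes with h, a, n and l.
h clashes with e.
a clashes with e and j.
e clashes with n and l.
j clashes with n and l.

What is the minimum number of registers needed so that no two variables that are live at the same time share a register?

b and j conflict, so at least 2 registers are needed.
2 registers suffice: register 1 → {m, e, j}; register 2 → {b, c, h, a, n, l}. Every pair that conflicts lands in different registers.

2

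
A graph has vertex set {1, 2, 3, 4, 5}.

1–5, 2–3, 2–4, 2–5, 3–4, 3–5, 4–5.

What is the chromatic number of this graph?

2, 3, 4, 5 form a clique, so at least 4 colors are needed.
4 colors suffice: color a → {5}; color b → {1, 4}; color c → {3}; color d → {2}. Each edge has distinct colors on its endpoints.

4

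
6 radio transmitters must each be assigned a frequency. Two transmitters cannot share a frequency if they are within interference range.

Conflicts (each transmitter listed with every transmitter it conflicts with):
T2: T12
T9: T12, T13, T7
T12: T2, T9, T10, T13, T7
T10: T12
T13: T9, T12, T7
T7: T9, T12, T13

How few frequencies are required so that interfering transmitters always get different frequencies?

T9, T12, T13, T7 all conflict with each other, so at least 4 frequencies are needed.
4 frequencies suffice: T2=2, T9=2, T12=1, T10=2, T13=4, T7=3. No two conflicting transmitters share a frequency.

4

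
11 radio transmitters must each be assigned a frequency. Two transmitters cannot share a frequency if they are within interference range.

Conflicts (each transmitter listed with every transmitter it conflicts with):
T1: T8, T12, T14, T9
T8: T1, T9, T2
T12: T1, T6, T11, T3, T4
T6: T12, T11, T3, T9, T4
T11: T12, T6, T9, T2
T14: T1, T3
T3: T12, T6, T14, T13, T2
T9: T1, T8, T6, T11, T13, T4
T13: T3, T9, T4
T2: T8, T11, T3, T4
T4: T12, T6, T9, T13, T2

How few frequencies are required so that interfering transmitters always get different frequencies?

T1, T8, T9 pairwise conflict, so at least 3 frequencies are needed.
Using 3 frequencies: T1=2, T8=3, T12=1, T6=2, T11=3, T14=1, T3=3, T9=1, T13=2, T2=1, T4=3. No two conflicting transmitters share a frequency.

3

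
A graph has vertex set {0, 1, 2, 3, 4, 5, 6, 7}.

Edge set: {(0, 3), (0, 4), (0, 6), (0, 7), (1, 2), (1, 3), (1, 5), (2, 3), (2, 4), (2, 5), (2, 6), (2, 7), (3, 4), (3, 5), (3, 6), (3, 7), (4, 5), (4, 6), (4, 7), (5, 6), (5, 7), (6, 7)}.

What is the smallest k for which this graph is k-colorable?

6

2, 3, 4, 5, 6, 7 form a clique, so at least 6 colors are needed.
6 colors suffice: color a → {3}; color b → {1, 7}; color c → {4}; color d → {0, 2}; color e → {5}; color f → {6}. Each edge has distinct colors on its endpoints.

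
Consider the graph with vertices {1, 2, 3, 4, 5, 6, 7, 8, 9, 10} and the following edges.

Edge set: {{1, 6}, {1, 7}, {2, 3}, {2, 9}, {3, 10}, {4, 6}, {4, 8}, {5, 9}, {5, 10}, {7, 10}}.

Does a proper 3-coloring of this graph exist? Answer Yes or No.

Yes

The chromatic number is 3. The cycle 9-5-10-3-2-9 has odd length 5, so it cannot be 2-colored; at least 3 colors are needed.
3 colors suffice: 1=b, 2=a, 3=b, 4=b, 5=b, 6=a, 7=c, 8=a, 9=c, 10=a.
That is already a proper 3-coloring.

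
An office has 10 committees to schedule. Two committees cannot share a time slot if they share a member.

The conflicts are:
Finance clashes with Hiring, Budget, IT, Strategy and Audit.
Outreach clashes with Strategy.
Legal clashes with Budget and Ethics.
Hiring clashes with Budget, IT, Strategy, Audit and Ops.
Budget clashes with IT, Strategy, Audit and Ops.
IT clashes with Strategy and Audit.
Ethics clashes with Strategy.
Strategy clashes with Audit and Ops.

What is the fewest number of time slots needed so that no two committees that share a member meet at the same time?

6

Finance, Hiring, Budget, IT, Strategy, Audit pairwise conflict, so at least 6 time slots are needed.
6 time slots suffice: time slot 1 → {Legal, Strategy}; time slot 2 → {Outreach, Budget, Ethics}; time slot 3 → {Hiring}; time slot 4 → {IT, Ops}; time slot 5 → {Audit}; time slot 6 → {Finance}. Every pair that conflicts lands in different time slots.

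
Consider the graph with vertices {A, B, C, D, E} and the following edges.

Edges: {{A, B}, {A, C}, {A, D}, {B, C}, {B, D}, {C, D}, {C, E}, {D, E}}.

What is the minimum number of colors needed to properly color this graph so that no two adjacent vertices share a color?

4

A, B, C, D are mutually adjacent (a clique of size 4), so at least 4 colors are needed.
4 colors suffice: color red → {C}; color blue → {D}; color green → {B, E}; color yellow → {A}. Every edge joins two different colors.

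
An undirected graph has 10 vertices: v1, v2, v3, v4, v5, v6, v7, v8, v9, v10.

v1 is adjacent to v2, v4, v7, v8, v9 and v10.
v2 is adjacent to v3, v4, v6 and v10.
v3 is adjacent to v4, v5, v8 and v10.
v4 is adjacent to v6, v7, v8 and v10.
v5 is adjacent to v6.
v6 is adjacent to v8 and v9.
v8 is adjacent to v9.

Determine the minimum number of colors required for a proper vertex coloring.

4

v2, v3, v4, v10 are mutually adjacent (a clique of size 4), so at least 4 colors are needed.
4 colors suffice: color 1 → {v4, v5, v9}; color 2 → {v1, v3, v6}; color 3 → {v2, v7, v8}; color 4 → {v10}. No two adjacent vertices share a color.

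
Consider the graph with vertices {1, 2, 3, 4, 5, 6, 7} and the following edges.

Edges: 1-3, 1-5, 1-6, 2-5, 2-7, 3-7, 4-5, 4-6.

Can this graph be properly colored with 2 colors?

No

The cycle 2-5-1-3-7-2 has odd length 5, so it cannot be 2-colored; at least 3 colors are needed.
So 2 colors are not enough.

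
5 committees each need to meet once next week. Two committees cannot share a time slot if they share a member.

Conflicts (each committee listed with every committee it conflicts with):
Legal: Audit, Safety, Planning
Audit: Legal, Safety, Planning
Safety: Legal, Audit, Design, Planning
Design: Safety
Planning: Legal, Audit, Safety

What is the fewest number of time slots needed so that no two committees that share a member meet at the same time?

4

Legal, Audit, Safety, Planning all conflict with each other, so at least 4 time slots are needed.
4 time slots suffice: time slot 1 → {Safety}; time slot 2 → {Audit, Design}; time slot 3 → {Planning}; time slot 4 → {Legal}. Every pair that conflicts lands in different time slots.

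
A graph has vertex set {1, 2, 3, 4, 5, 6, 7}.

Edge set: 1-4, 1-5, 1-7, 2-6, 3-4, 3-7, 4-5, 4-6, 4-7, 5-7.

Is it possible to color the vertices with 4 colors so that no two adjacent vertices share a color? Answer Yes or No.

Yes

The chromatic number is 4. 1, 4, 5, 7 are mutually adjacent (a clique of size 4), so at least 4 colors are needed.
4 colors suffice: 1=d, 2=a, 3=c, 4=a, 5=c, 6=b, 7=b.
That is already a proper 4-coloring.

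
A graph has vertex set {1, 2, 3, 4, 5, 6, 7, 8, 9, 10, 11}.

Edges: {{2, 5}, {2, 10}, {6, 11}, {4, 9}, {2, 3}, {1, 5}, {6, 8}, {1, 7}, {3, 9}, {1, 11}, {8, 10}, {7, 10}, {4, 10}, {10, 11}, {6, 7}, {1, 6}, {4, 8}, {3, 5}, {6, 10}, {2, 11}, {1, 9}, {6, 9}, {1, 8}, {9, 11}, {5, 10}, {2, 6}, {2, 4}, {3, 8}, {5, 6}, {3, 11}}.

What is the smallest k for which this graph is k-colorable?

4

2, 5, 6, 10 are pairwise adjacent (a clique of size 4), so at least 4 colors are needed.
4 colors suffice: color a → {3, 4, 6}; color b → {1, 10}; color c → {2, 7, 8, 9}; color d → {5, 11}. Each edge has distinct colors on its endpoints.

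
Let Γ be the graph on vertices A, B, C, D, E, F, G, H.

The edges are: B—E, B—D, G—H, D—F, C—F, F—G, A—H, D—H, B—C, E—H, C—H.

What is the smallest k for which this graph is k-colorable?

B and E are adjacent, so at least 2 colors are needed.
2 colors suffice: color 1 → {B, F, H}; color 2 → {A, C, D, E, G}. Every edge joins two different colors.

2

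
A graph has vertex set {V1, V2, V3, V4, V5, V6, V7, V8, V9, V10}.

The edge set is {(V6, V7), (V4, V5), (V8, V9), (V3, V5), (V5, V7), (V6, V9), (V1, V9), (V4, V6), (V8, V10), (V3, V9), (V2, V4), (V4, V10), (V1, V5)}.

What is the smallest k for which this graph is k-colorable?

The cycle V3-V5-V7-V6-V9-V3 has odd length 5, so it cannot be 2-colored; at least 3 colors are needed.
3 colors suffice: color 1 → {V2, V5, V9, V10}; color 2 → {V1, V3, V4, V7, V8}; color 3 → {V6}. No two adjacent vertices share a color.

3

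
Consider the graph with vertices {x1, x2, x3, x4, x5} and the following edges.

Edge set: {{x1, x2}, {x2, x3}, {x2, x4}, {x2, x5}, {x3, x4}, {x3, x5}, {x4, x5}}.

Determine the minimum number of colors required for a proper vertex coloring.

4

x2, x3, x4, x5 are mutually adjacent (a clique of size 4), so at least 4 colors are needed.
4 colors suffice: color 1 → {x2}; color 2 → {x1, x3}; color 3 → {x5}; color 4 → {x4}. No two adjacent vertices share a color.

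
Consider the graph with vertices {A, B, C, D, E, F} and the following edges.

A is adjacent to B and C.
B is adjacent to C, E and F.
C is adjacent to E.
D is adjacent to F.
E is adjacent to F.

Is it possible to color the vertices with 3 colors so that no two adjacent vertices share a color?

Yes

The chromatic number is 3. B, E, F are mutually adjacent, so at least 3 colors are needed.
A valid assignment using 3 colors: A=3, B=1, C=2, D=1, E=3, F=2.
That is already a proper 3-coloring.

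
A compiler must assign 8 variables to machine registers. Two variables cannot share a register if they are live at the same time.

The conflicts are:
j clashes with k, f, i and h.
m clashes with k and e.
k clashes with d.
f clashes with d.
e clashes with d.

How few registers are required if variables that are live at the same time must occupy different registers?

2

e and d conflict, so at least 2 registers are needed.
2 registers suffice: j=1, m=1, k=2, f=2, i=2, h=2, e=2, d=1. No two conflicting variables share a register.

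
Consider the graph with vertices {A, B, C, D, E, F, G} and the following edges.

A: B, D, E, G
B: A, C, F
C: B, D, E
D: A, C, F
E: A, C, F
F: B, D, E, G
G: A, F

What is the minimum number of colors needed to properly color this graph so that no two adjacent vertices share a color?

2

E and F are adjacent, so at least 2 colors are needed.
2 colors suffice: color 1 → {A, C, F}; color 2 → {B, D, E, G}. Every edge joins two different colors.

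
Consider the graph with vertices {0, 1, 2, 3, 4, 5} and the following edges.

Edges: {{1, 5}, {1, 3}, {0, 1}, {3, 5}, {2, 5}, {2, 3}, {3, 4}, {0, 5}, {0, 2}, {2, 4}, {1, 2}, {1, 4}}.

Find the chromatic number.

1, 2, 3, 4 are mutually adjacent (a clique of size 4), so at least 4 colors are needed.
4 colors suffice: color red → {2}; color blue → {1}; color green → {0, 3}; color yellow → {4, 5}. No two adjacent vertices share a color.

4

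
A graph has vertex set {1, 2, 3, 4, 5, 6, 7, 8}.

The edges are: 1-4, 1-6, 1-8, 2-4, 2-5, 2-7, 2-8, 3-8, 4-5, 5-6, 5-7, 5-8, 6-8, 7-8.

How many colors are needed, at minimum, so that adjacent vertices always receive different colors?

2, 5, 7, 8 are pairwise adjacent (a clique of size 4), so at least 4 colors are needed.
4 colors suffice: color a → {4, 8}; color b → {1, 3, 5}; color c → {2, 6}; color d → {7}. Each edge has distinct colors on its endpoints.

4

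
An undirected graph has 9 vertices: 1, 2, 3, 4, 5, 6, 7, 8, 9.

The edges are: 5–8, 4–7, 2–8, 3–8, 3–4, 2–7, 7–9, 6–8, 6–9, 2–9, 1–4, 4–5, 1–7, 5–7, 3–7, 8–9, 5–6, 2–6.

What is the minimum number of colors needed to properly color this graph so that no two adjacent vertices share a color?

4

2, 6, 8, 9 are mutually adjacent (a clique of size 4), so at least 4 colors are needed.
4 colors suffice: color red → {7, 8}; color blue → {1, 2, 3, 5}; color green → {4, 9}; color yellow → {6}. Each edge has distinct colors on its endpoints.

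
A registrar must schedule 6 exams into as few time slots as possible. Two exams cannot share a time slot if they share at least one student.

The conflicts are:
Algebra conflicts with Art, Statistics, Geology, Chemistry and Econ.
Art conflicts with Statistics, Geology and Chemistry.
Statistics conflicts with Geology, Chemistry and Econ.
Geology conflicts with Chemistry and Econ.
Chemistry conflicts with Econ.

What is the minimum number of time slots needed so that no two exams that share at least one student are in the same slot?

5

Algebra, Art, Statistics, Geology, Chemistry all conflict with each other, so at least 5 time slots are needed.
Using 5 time slots: Algebra=2, Art=5, Statistics=1, Geology=4, Chemistry=3, Econ=5. No two conflicting exams share a time slot.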